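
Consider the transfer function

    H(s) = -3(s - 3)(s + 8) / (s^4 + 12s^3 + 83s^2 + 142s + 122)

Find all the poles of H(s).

The poles are the roots of the denominator s^4 + 12s^3 + 83s^2 + 142s + 122 = 0.
No real roots exist; factor into two real quadratics: (s^2 + 2s + 2)(s^2 + 10s + 61) = 0.
Each quadratic gives a conjugate pair via the quadratic formula.

s = -1 + j, -1 - j, -5 + 6j, -5 - 6j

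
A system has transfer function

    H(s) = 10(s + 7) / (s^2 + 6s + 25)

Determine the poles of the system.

The poles are the roots of the denominator s^2 + 6s + 25 = 0.
Using the quadratic formula: s = (-6 ± √(-64))/2 = -3 ± 4j.

s = -3 + 4j, -3 - 4j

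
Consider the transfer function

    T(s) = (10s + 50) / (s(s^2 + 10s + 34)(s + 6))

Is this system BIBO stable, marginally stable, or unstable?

marginally stable

The poles can be read from the denominator factors: s = 0, -5 ± 3j, -6.
Since the simple pole(s) at s = 0 lie on the jω-axis with none in the right half-plane, the system is marginally stable.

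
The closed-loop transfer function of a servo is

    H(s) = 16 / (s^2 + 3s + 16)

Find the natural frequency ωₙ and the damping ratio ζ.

ωₙ = 4 rad/s, ζ = 0.375

Compare the denominator to the standard form s^2 + 2ζωₙs + ωₙ².
ωₙ² = 16, so ωₙ = 4 rad/s.
2ζωₙ = 3, so ζ = 3/(2·4) = 0.375.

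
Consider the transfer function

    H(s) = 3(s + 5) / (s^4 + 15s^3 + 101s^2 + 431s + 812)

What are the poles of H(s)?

s = -2 ± 5j, -4, -7

The poles are the roots of the denominator s^4 + 15s^3 + 101s^2 + 431s + 812 = 0.
Trying s = -4: the polynomial evaluates to 0, so (s + 4) is a factor.
Dividing out leaves s^3 + 11s^2 + 57s + 203 = 0.
This factors further as (s^2 + 4s + 29)(s + 7) = 0.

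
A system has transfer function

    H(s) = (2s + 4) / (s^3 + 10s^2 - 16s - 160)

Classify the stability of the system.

unstable

The denominator s^3 + 10s^2 - 16s - 160 factors as (s + 4)(s + 10)(s - 4), giving poles at s = -4, -10, 4.
Since the pole(s) at s = 4 lie in the right half-plane, the system is unstable.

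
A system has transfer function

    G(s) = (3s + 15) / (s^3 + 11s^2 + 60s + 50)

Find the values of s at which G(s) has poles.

The poles are the roots of the denominator s^3 + 11s^2 + 60s + 50 = 0.
Trying s = -1: the polynomial evaluates to 0, so (s + 1) is a factor.
Dividing out leaves s^2 + 10s + 50 = 0.
The quadratic formula then gives s = -5 ± 5j.

s = -5 ± 5j, -1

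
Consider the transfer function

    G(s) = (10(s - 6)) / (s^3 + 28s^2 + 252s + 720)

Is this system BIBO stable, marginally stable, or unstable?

The denominator s^3 + 28s^2 + 252s + 720 factors as (s + 6)(s + 12)(s + 10), giving poles at s = -6, -12, -10.
Since all poles lie strictly in the left half-plane, the system is stable.

stable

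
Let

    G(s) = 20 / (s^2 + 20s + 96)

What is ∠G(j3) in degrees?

At s = j3: numerator = 20, denominator = 87 + j60.
∠G = ∠num − ∠den = 0° − (34.592°) = -34.59°.

∠G(j3) ≈ -34.59°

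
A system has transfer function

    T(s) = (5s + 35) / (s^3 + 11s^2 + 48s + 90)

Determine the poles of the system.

The poles are the roots of the denominator s^3 + 11s^2 + 48s + 90 = 0.
Trying s = -5: the polynomial evaluates to 0, so (s + 5) is a factor.
Dividing out leaves s^2 + 6s + 18 = 0.
The quadratic formula then gives s = -3 ± 3j.

s = -5, -3 + 3j, -3 - 3j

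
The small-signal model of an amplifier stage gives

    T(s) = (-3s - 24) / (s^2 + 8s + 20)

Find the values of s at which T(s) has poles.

The poles are the roots of the denominator s^2 + 8s + 20 = 0.
Using the quadratic formula: s = (-8 ± √(-16))/2 = -4 ± 2j.

s = -4 + 2j, -4 - 2j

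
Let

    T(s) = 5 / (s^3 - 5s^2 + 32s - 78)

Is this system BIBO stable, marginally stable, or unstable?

unstable

The denominator s^3 - 5s^2 + 32s - 78 factors as (s^2 - 2s + 26)(s - 3), giving poles at s = 1 ± 5j, 3.
Since the pole(s) at s = 1 ± 5j, 3 lie in the right half-plane, the system is unstable.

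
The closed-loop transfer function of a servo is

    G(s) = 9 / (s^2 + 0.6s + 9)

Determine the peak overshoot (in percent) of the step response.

Comparing s^2 + 0.6s + 9 to s^2 + 2ζωₙs + ωₙ²: ωₙ = 3 rad/s and ζ = 0.6/(2·3) = 0.1.
%OS = 100·exp(−πζ/√(1−ζ²)) = 100·exp(−π·0.1/√(1−0.1²)) ≈ 72.9%.

%OS ≈ 72.9%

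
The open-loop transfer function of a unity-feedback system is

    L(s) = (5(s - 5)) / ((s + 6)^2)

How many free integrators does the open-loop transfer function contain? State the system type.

The denominator has no factor of s at the origin — no free integrator — so this is a Type 0 system.

Type 0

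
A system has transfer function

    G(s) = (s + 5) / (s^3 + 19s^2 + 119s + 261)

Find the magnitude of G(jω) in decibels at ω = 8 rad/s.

Substitute s = j8: numerator = 5 + j8, denominator = -955 + j440.
|G(j8)| = |5 + j8| / |-955 + j440| = 9.4340 / 1051.5 ≈ 0.008972.
In decibels: 20·log₁₀(0.008972) ≈ -40.9 dB.

|G(j8)|_dB ≈ -40.9 dB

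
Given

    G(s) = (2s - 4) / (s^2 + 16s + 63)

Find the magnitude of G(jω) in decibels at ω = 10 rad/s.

|G(j10)|_dB ≈ -18.1 dB

Substitute s = j10: numerator = -4 + j20, denominator = -37 + j160.
|G(j10)| = |-4 + j20| / |-37 + j160| = 20.396 / 164.22 ≈ 0.1242.
In decibels: 20·log₁₀(0.1242) ≈ -18.1 dB.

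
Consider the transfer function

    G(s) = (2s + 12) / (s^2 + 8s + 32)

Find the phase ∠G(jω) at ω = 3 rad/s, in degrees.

At s = j3: numerator = 12 + j6, denominator = 23 + j24.
∠G = ∠num − ∠den = 26.565° − (46.219°) = -19.65°.

∠G(j3) ≈ -19.65°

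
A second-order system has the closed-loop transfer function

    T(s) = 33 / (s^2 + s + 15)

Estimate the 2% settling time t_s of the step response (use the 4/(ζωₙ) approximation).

t_s ≈ 8 s

Comparing s^2 + s + 15 to s^2 + 2ζωₙs + ωₙ²: ωₙ = √15 ≈ 3.873 rad/s and ζ = 1/(2·√15) ≈ 0.1291.
ζωₙ = 1/2 = 0.5, so t_s ≈ 4/(ζωₙ) = 4/0.5 = 8 s.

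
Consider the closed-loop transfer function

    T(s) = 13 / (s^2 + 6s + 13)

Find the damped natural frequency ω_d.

ω_d = 2 rad/s

Comparing s^2 + 6s + 13 to s^2 + 2ζωₙs + ωₙ²: ωₙ = √13 ≈ 3.606 rad/s and ζ = 6/(2·√13) ≈ 0.8321.
ζωₙ = 6/2 = 3, so ω_d = ωₙ√(1−ζ²) = √(ωₙ² − (ζωₙ)²) = √(13 − 3²) = √4 = 2 rad/s.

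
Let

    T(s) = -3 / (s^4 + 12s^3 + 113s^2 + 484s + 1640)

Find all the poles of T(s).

s = -4 ± 5j, -2 ± 6j

The poles are the roots of the denominator s^4 + 12s^3 + 113s^2 + 484s + 1640 = 0.
No real roots exist; factor into two real quadratics: (s^2 + 8s + 41)(s^2 + 4s + 40) = 0.
Each quadratic gives a conjugate pair via the quadratic formula.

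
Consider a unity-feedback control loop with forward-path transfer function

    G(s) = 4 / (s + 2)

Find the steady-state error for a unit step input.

G(s) has no poles at the origin.
This is a Type 0 system. Kp = lim_{s→0} G(s) = 4/2 = 2.
e_ss = 1/(1 + Kp) = 1/(1 + 2) = 1/3 ≈ 0.3333.

e_ss = 0.3333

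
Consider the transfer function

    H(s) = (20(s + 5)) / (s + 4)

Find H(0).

H(0) = 25

At s = 0 each factor (s + a) contributes a and each (s^2 + bs + c) contributes c.
H(0) = 20·(5) / ((4)) = 100/4 = 25.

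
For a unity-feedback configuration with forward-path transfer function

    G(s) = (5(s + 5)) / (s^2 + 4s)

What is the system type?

Type 1

The denominator has 1 factor of s at the origin (free integrator), so this is a Type 1 system.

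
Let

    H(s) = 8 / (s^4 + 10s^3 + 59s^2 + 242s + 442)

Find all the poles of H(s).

s = -1 ± 5j, -4 ± j

The poles are the roots of the denominator s^4 + 10s^3 + 59s^2 + 242s + 442 = 0.
No real roots exist; factor into two real quadratics: (s^2 + 2s + 26)(s^2 + 8s + 17) = 0.
Each quadratic gives a conjugate pair via the quadratic formula.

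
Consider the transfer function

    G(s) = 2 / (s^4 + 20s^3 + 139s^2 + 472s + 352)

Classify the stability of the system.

stable

The denominator s^4 + 20s^3 + 139s^2 + 472s + 352 factors as (s^2 + 8s + 32)(s + 11)(s + 1), giving poles at s = -4 ± 4j, -11, -1.
Since all poles lie strictly in the left half-plane, the system is stable.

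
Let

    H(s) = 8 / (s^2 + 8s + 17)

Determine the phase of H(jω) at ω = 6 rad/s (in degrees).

At s = j6: numerator = 8, denominator = -19 + j48.
∠H = ∠num − ∠den = 0° − (111.60°) = -111.6°.

∠H(j6) ≈ -111.6°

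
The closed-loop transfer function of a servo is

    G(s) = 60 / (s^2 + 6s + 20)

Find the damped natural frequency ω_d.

Comparing s^2 + 6s + 20 to s^2 + 2ζωₙs + ωₙ²: ωₙ = √20 ≈ 4.472 rad/s and ζ = 6/(2·√20) ≈ 0.6708.
ζωₙ = 6/2 = 3, so ω_d = ωₙ√(1−ζ²) = √(ωₙ² − (ζωₙ)²) = √(20 − 3²) = √11 ≈ 3.317 rad/s.

ω_d ≈ 3.317 rad/s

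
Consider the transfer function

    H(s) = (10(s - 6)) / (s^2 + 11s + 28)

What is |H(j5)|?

Substitute s = j5: numerator = -60 + j50, denominator = 3 + j55.
|H(j5)| = |-60 + j50| / |3 + j55| = 78.102 / 55.082 ≈ 1.418.

|H(j5)| ≈ 1.418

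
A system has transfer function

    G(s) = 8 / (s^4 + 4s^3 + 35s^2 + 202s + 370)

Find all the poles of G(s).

The poles are the roots of the denominator s^4 + 4s^3 + 35s^2 + 202s + 370 = 0.
No real roots exist; factor into two real quadratics: (s^2 - 2s + 37)(s^2 + 6s + 10) = 0.
Each quadratic gives a conjugate pair via the quadratic formula.

s = 1 + 6j, 1 - 6j, -3 + j, -3 - j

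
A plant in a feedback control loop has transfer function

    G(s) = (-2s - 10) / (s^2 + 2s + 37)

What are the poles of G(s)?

The poles are the roots of the denominator s^2 + 2s + 37 = 0.
Using the quadratic formula: s = (-2 ± √(-144))/2 = -1 ± 6j.

s = -1 + 6j, -1 - 6j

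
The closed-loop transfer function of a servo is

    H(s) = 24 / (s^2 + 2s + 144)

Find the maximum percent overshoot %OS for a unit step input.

%OS ≈ 76.9%

Comparing s^2 + 2s + 144 to s^2 + 2ζωₙs + ωₙ²: ωₙ = 12 rad/s and ζ = 2/(2·12) ≈ 0.08333.
%OS = 100·exp(−πζ/√(1−ζ²)) = 100·exp(−π·0.08333/√(1−0.08333²)) ≈ 76.9%.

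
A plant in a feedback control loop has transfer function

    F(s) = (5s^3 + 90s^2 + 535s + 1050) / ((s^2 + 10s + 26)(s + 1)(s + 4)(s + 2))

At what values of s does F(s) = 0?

s = -7, -6, -5

Set the numerator to zero: 5s^3 + 90s^2 + 535s + 1050 = 0, i.e. 5·(s^3 + 18s^2 + 107s + 210) = 0.
Factoring: (s + 7)(s + 6)(s + 5) = 0.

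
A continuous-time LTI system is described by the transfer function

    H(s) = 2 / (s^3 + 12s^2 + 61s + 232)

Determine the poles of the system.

The poles are the roots of the denominator s^3 + 12s^2 + 61s + 232 = 0.
Trying s = -8: the polynomial evaluates to 0, so (s + 8) is a factor.
Dividing out leaves s^2 + 4s + 29 = 0.
The quadratic formula then gives s = -2 ± 5j.

s = -8, -2 + 5j, -2 - 5j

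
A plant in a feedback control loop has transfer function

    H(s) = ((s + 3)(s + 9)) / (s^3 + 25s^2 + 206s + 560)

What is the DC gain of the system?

H(0) = 27/560 ≈ 0.04821

Set s = 0: H(0) = (27) / (560) = 27/560.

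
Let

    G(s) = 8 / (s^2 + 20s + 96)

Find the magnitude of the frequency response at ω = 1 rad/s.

|G(j1)| ≈ 0.08240

Substitute s = j1: numerator = 8, denominator = 95 + j20.
|G(j1)| = |8| / |95 + j20| = 8 / 97.082 ≈ 0.08240.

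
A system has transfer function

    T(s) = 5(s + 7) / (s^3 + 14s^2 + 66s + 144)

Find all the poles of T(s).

s = -3 + 3j, -3 - 3j, -8

The poles are the roots of the denominator s^3 + 14s^2 + 66s + 144 = 0.
Trying s = -8: the polynomial evaluates to 0, so (s + 8) is a factor.
Dividing out leaves s^2 + 6s + 18 = 0.
The quadratic formula then gives s = -3 ± 3j.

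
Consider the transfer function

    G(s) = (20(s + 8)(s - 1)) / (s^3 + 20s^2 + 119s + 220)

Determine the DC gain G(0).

G(0) = -8/11 ≈ -0.7273

Set s = 0: G(0) = (-160) / (220) = -8/11.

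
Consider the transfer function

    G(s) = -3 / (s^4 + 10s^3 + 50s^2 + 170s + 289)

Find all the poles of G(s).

The poles are the roots of the denominator s^4 + 10s^3 + 50s^2 + 170s + 289 = 0.
No real roots exist; factor into two real quadratics: (s^2 + 2s + 17)(s^2 + 8s + 17) = 0.
Each quadratic gives a conjugate pair via the quadratic formula.

s = -1 ± 4j, -4 ± j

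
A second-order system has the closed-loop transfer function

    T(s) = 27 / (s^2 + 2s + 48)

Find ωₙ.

ωₙ ≈ 6.928 rad/s

Compare the denominator to the standard form s^2 + 2ζωₙs + ωₙ².
ωₙ² = 48, so ωₙ = √48 ≈ 6.928 rad/s.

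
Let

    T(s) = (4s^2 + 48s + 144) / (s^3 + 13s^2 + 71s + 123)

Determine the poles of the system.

s = -5 + 4j, -5 - 4j, -3

The poles are the roots of the denominator s^3 + 13s^2 + 71s + 123 = 0.
Trying s = -3: the polynomial evaluates to 0, so (s + 3) is a factor.
Dividing out leaves s^2 + 10s + 41 = 0.
The quadratic formula then gives s = -5 ± 4j.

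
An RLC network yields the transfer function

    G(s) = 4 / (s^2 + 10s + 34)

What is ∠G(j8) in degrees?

At s = j8: numerator = 4, denominator = -30 + j80.
∠G = ∠num − ∠den = 0° − (110.56°) = -110.6°.

∠G(j8) ≈ -110.6°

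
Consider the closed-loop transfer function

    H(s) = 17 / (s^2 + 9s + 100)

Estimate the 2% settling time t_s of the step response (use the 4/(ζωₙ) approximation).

Comparing s^2 + 9s + 100 to s^2 + 2ζωₙs + ωₙ²: ωₙ = 10 rad/s and ζ = 9/(2·10) = 0.45.
ζωₙ = 9/2 = 4.5, so t_s ≈ 4/(ζωₙ) = 4/4.5 ≈ 0.8889 s.

t_s ≈ 0.8889 s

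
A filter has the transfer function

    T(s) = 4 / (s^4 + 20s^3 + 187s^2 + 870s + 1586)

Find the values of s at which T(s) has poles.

The poles are the roots of the denominator s^4 + 20s^3 + 187s^2 + 870s + 1586 = 0.
No real roots exist; factor into two real quadratics: (s^2 + 10s + 26)(s^2 + 10s + 61) = 0.
Each quadratic gives a conjugate pair via the quadratic formula.

s = -5 ± j, -5 ± 6j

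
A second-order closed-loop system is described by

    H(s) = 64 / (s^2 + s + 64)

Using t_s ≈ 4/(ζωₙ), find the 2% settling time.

Comparing s^2 + s + 64 to s^2 + 2ζωₙs + ωₙ²: ωₙ = 8 rad/s and ζ = 1/(2·8) = 0.0625.
ζωₙ = 1/2 = 0.5, so t_s ≈ 4/(ζωₙ) = 4/0.5 = 8 s.

t_s ≈ 8 s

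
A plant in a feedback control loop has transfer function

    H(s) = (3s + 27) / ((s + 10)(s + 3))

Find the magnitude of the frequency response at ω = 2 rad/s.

|H(j2)| ≈ 0.7522

Substitute s = j2: numerator = 27 + j6, denominator = 26 + j26.
|H(j2)| = |27 + j6| / |26 + j26| = 27.659 / 36.770 ≈ 0.7522.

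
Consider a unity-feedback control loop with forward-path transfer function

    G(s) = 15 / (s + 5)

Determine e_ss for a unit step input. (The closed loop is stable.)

G(s) has no poles at the origin.
This is a Type 0 system. Kp = lim_{s→0} G(s) = 15/5 = 3.
e_ss = 1/(1 + Kp) = 1/(1 + 3) = 1/4 ≈ 0.2500.

e_ss = 0.2500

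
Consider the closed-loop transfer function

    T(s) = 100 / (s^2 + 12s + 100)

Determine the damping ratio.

ζ = 0.6

Compare the denominator to the standard form s^2 + 2ζωₙs + ωₙ².
ωₙ² = 100, so ωₙ = 10 rad/s.
2ζωₙ = 12, so ζ = 12/(2·10) = 0.6.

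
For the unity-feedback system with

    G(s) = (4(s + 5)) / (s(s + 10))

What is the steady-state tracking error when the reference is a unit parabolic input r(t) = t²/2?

G(s) has one pole at the origin.
This is a Type 1 system; Ka = lim_{s→0} s^2·G(s) = 0, so the steady-state error for a parabola input is infinite.

e_ss = ∞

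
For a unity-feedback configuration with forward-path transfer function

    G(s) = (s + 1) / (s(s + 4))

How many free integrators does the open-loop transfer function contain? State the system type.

The denominator has 1 factor of s at the origin (free integrator), so this is a Type 1 system.

Type 1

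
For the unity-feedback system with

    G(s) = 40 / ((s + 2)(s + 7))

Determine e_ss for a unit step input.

G(s) has no poles at the origin.
This is a Type 0 system. Kp = lim_{s→0} G(s) = 40/14 = 20/7.
e_ss = 1/(1 + Kp) = 1/(1 + 20/7) = 7/27 ≈ 0.2593.

e_ss = 0.2593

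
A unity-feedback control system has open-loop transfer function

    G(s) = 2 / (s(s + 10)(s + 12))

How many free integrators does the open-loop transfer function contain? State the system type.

Type 1

The denominator has 1 factor of s at the origin (free integrator), so this is a Type 1 system.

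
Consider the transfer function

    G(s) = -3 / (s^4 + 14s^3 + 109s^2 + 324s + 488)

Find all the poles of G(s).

s = -2 ± 2j, -5 ± 6j

The poles are the roots of the denominator s^4 + 14s^3 + 109s^2 + 324s + 488 = 0.
No real roots exist; factor into two real quadratics: (s^2 + 4s + 8)(s^2 + 10s + 61) = 0.
Each quadratic gives a conjugate pair via the quadratic formula.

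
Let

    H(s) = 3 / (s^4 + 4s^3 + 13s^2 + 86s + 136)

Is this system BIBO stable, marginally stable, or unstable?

The denominator s^4 + 4s^3 + 13s^2 + 86s + 136 factors as (s + 2)(s + 4)(s^2 - 2s + 17), giving poles at s = -2, -4, 1 + 4j, 1 - 4j.
Since the pole(s) at s = 1 ± 4j lie in the right half-plane, the system is unstable.

unstable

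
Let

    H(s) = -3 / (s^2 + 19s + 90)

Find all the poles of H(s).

The poles are the roots of the denominator s^2 + 19s + 90 = 0.
Factoring: (s + 10)(s + 9) = 0, so s = -10 and s = -9.

s = -10, -9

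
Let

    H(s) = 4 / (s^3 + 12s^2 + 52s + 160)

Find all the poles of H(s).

The poles are the roots of the denominator s^3 + 12s^2 + 52s + 160 = 0.
Trying s = -8: the polynomial evaluates to 0, so (s + 8) is a factor.
Dividing out leaves s^2 + 4s + 20 = 0.
The quadratic formula then gives s = -2 ± 4j.

s = -2 + 4j, -2 - 4j, -8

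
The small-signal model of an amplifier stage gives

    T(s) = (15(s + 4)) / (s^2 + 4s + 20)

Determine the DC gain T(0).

At s = 0 each factor (s + a) contributes a and each (s^2 + bs + c) contributes c.
T(0) = 15·(4) / ((20)) = 60/20 = 3.

T(0) = 3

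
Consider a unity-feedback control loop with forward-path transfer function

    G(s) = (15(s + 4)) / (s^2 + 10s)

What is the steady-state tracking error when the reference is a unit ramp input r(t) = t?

e_ss = 0.1667

G(s) has one pole at the origin.
This is a Type 1 system. Kv = lim_{s→0} s·G(s) = 60/10 = 6.
e_ss = 1/Kv = 1/(6) = 1/6 ≈ 0.1667.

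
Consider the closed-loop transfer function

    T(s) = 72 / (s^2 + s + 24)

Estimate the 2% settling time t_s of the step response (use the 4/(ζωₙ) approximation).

Comparing s^2 + s + 24 to s^2 + 2ζωₙs + ωₙ²: ωₙ = √24 ≈ 4.899 rad/s and ζ = 1/(2·√24) ≈ 0.1021.
ζωₙ = 1/2 = 0.5, so t_s ≈ 4/(ζωₙ) = 4/0.5 = 8 s.

t_s ≈ 8 s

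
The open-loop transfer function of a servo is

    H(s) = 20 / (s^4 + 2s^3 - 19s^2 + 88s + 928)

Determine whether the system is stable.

unstable

The denominator s^4 + 2s^3 - 19s^2 + 88s + 928 factors as (s^2 + 10s + 29)(s^2 - 8s + 32), giving poles at s = -5 + 2j, -5 - 2j, 4 + 4j, 4 - 4j.
Since the pole(s) at s = 4 ± 4j lie in the right half-plane, the system is unstable.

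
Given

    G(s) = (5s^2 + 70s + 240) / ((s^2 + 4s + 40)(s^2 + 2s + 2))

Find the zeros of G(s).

Set the numerator to zero: 5s^2 + 70s + 240 = 0, i.e. 5·(s^2 + 14s + 48) = 0.
Factoring: (s + 6)(s + 8) = 0.

s = -6, -8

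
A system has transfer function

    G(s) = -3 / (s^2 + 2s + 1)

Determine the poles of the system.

s = -1, -1

The poles are the roots of the denominator s^2 + 2s + 1 = 0.
Factoring: (s + 1)^2 = 0, so s = -1 and s = -1.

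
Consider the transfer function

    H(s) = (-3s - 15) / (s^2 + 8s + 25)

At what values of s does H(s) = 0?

Set the numerator to zero: -3s - 15 = 0, i.e. -3·(s + 5) = 0.
So s = -5.

s = -5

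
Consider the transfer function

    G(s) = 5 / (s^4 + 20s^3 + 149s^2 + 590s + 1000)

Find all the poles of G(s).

The poles are the roots of the denominator s^4 + 20s^3 + 149s^2 + 590s + 1000 = 0.
Trying s = -4: the polynomial evaluates to 0, so (s + 4) is a factor.
Dividing out leaves s^3 + 16s^2 + 85s + 250 = 0.
This factors further as (s^2 + 6s + 25)(s + 10) = 0.

s = -3 + 4j, -3 - 4j, -4, -10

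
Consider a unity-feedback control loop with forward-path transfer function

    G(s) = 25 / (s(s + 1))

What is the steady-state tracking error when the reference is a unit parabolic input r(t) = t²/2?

e_ss = ∞

G(s) has one pole at the origin.
This is a Type 1 system; Ka = lim_{s→0} s^2·G(s) = 0, so the steady-state error for a parabola input is infinite.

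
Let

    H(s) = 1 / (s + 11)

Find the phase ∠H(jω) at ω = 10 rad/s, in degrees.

At s = j10: numerator = 1, denominator = 11 + j10.
∠H = ∠num − ∠den = 0° − (42.274°) = -42.27°.

∠H(j10) ≈ -42.27°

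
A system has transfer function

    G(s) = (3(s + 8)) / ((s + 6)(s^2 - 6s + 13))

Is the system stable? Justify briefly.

The poles can be read from the denominator factors: s = -6, 3 ± 2j.
Since the pole(s) at s = 3 + 2j, 3 - 2j lie in the right half-plane, the system is unstable.

unstable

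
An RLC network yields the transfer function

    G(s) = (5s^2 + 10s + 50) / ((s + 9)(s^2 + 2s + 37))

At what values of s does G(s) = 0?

Set the numerator to zero: 5s^2 + 10s + 50 = 0, i.e. 5·(s^2 + 2s + 10) = 0.
Factoring: (s^2 + 2s + 10) = 0.

s = -1 + 3j, -1 - 3j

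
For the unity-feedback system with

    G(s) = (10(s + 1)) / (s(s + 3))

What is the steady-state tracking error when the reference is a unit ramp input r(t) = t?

G(s) has one pole at the origin.
This is a Type 1 system. Kv = lim_{s→0} s·G(s) = 10/3.
e_ss = 1/Kv = 1/(10/3) = 3/10 ≈ 0.3000.

e_ss = 0.3000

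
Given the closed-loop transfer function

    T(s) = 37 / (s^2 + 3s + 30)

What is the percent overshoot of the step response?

Comparing s^2 + 3s + 30 to s^2 + 2ζωₙs + ωₙ²: ωₙ = √30 ≈ 5.477 rad/s and ζ = 3/(2·√30) ≈ 0.2739.
%OS = 100·exp(−πζ/√(1−ζ²)) = 100·exp(−π·0.2739/√(1−0.2739²)) ≈ 40.9%.

%OS ≈ 40.9%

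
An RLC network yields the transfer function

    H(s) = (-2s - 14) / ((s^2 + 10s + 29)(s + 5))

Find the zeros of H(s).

Set the numerator to zero: -2s - 14 = 0, i.e. -2·(s + 7) = 0.
So s = -7.

s = -7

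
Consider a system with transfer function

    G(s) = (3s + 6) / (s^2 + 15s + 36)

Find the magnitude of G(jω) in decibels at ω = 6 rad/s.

Substitute s = j6: numerator = 6 + j18, denominator = j90.
|G(j6)| = |6 + j18| / |j90| = 18.974 / 90 ≈ 0.2108.
In decibels: 20·log₁₀(0.2108) ≈ -13.5 dB.

|G(j6)|_dB ≈ -13.5 dB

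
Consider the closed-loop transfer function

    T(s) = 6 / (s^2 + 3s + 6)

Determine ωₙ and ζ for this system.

ωₙ ≈ 2.449 rad/s, ζ ≈ 0.6124

Compare the denominator to the standard form s^2 + 2ζωₙs + ωₙ².
ωₙ² = 6, so ωₙ = √6 ≈ 2.449 rad/s.
2ζωₙ = 3, so ζ = 3/(2·√6) ≈ 0.6124.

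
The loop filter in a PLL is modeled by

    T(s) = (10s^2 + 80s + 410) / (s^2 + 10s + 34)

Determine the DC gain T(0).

T(0) = 205/17 ≈ 12.06

Set s = 0: T(0) = (410) / (34) = 205/17.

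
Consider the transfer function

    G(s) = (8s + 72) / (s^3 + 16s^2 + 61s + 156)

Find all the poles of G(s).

The poles are the roots of the denominator s^3 + 16s^2 + 61s + 156 = 0.
Trying s = -12: the polynomial evaluates to 0, so (s + 12) is a factor.
Dividing out leaves s^2 + 4s + 13 = 0.
The quadratic formula then gives s = -2 ± 3j.

s = -2 ± 3j, -12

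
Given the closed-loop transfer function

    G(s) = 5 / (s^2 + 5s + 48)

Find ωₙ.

Compare the denominator to the standard form s^2 + 2ζωₙs + ωₙ².
ωₙ² = 48, so ωₙ = √48 ≈ 6.928 rad/s.

ωₙ ≈ 6.928 rad/s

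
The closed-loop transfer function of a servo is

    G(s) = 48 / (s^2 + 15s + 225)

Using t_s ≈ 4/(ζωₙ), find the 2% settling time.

Comparing s^2 + 15s + 225 to s^2 + 2ζωₙs + ωₙ²: ωₙ = 15 rad/s and ζ = 15/(2·15) = 0.5.
ζωₙ = 15/2 = 7.5, so t_s ≈ 4/(ζωₙ) = 4/7.5 ≈ 0.5333 s.

t_s ≈ 0.5333 s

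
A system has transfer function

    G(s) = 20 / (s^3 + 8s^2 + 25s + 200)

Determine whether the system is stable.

marginally stable

The denominator s^3 + 8s^2 + 25s + 200 factors as (s^2 + 25)(s + 8), giving poles at s = 5j, -5j, -8.
Since the simple pole(s) at s = ±5j lie on the jω-axis with none in the right half-plane, the system is marginally stable.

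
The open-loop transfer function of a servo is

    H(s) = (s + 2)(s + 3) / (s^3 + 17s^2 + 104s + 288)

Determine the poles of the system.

The poles are the roots of the denominator s^3 + 17s^2 + 104s + 288 = 0.
Trying s = -9: the polynomial evaluates to 0, so (s + 9) is a factor.
Dividing out leaves s^2 + 8s + 32 = 0.
The quadratic formula then gives s = -4 ± 4j.

s = -4 ± 4j, -9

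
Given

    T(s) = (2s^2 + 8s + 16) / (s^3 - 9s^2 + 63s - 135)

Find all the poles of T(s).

s = 3 + 6j, 3 - 6j, 3

The poles are the roots of the denominator s^3 - 9s^2 + 63s - 135 = 0.
Trying s = 3: the polynomial evaluates to 0, so (s - 3) is a factor.
Dividing out leaves s^2 - 6s + 45 = 0.
The quadratic formula then gives s = 3 ± 6j.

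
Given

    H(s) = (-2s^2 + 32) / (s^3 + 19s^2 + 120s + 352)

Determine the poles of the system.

s = -4 ± 4j, -11

The poles are the roots of the denominator s^3 + 19s^2 + 120s + 352 = 0.
Trying s = -11: the polynomial evaluates to 0, so (s + 11) is a factor.
Dividing out leaves s^2 + 8s + 32 = 0.
The quadratic formula then gives s = -4 ± 4j.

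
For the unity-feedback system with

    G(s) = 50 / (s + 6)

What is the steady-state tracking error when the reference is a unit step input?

e_ss = 0.1071

G(s) has no poles at the origin.
This is a Type 0 system. Kp = lim_{s→0} G(s) = 50/6 = 25/3.
e_ss = 1/(1 + Kp) = 1/(1 + 25/3) = 3/28 ≈ 0.1071.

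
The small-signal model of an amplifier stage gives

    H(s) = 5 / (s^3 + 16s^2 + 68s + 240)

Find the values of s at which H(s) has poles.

s = -2 ± 4j, -12

The poles are the roots of the denominator s^3 + 16s^2 + 68s + 240 = 0.
Trying s = -12: the polynomial evaluates to 0, so (s + 12) is a factor.
Dividing out leaves s^2 + 4s + 20 = 0.
The quadratic formula then gives s = -2 ± 4j.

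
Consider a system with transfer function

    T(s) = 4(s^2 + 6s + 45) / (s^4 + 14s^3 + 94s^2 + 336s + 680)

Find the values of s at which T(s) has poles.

The poles are the roots of the denominator s^4 + 14s^3 + 94s^2 + 336s + 680 = 0.
No real roots exist; factor into two real quadratics: (s^2 + 4s + 20)(s^2 + 10s + 34) = 0.
Each quadratic gives a conjugate pair via the quadratic formula.

s = -2 + 4j, -2 - 4j, -5 + 3j, -5 - 3j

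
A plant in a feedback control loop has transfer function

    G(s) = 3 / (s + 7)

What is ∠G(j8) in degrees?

At s = j8: numerator = 3, denominator = 7 + j8.
∠G = ∠num − ∠den = 0° − (48.814°) = -48.81°.

∠G(j8) ≈ -48.81°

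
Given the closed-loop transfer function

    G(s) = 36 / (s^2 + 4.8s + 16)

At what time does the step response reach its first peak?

Comparing s^2 + 4.8s + 16 to s^2 + 2ζωₙs + ωₙ²: ωₙ = 4 rad/s and ζ = 4.8/(2·4) = 0.6.
ζωₙ = 4.8/2 = 2.4, so ω_d = ωₙ√(1−ζ²) = √(ωₙ² − (ζωₙ)²) = √(16 − 2.4²) = √10.24 = 3.200 rad/s.
t_p = π/ω_d = π/3.200 ≈ 0.9817 s.

t_p ≈ 0.9817 s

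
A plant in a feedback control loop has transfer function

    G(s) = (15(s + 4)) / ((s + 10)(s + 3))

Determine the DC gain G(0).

G(0) = 2

At s = 0 each factor (s + a) contributes a and each (s^2 + bs + c) contributes c.
G(0) = 15·(4) / ((10) · (3)) = 60/30 = 2.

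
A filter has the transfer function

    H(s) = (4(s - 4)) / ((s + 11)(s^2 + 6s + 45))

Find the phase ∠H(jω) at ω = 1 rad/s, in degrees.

∠H(j1) ≈ 153.0°

At s = j1: numerator = -16 + j4, denominator = 478 + j110.
∠H = ∠num − ∠den = 165.96° − (12.960°) = 153.0°.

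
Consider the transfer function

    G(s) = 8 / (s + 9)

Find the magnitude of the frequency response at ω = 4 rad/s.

|G(j4)| ≈ 0.8123

Substitute s = j4: numerator = 8, denominator = 9 + j4.
|G(j4)| = |8| / |9 + j4| = 8 / 9.8489 ≈ 0.8123.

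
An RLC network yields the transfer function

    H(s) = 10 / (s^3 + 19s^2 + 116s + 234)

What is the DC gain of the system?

H(0) = 5/117 ≈ 0.04274

Set s = 0: H(0) = (10) / (234) = 5/117.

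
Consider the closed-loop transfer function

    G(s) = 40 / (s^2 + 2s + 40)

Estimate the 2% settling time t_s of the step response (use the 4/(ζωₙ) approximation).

Comparing s^2 + 2s + 40 to s^2 + 2ζωₙs + ωₙ²: ωₙ = √40 ≈ 6.325 rad/s and ζ = 2/(2·√40) ≈ 0.1581.
ζωₙ = 2/2 = 1, so t_s ≈ 4/(ζωₙ) = 4/1 = 4 s.

t_s ≈ 4 s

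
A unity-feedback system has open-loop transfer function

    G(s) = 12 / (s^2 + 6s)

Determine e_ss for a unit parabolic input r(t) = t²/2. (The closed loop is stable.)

G(s) has one pole at the origin.
This is a Type 1 system; Ka = lim_{s→0} s^2·G(s) = 0, so the steady-state error for a parabola input is infinite.

e_ss = ∞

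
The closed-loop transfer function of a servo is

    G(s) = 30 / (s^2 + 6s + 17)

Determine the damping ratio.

ζ ≈ 0.7276

Compare the denominator to the standard form s^2 + 2ζωₙs + ωₙ².
ωₙ² = 17, so ωₙ = √17 ≈ 4.123 rad/s.
2ζωₙ = 6, so ζ = 6/(2·√17) ≈ 0.7276.
With ζ = 0.7276 the response is underdamped.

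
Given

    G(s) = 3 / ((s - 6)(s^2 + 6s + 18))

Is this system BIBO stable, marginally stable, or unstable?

unstable

The poles can be read from the denominator factors: s = 6, -3 ± 3j.
Since the pole(s) at s = 6 lie in the right half-plane, the system is unstable.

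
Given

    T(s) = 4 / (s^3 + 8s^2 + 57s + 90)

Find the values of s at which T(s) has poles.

s = -3 + 6j, -3 - 6j, -2

The poles are the roots of the denominator s^3 + 8s^2 + 57s + 90 = 0.
Trying s = -2: the polynomial evaluates to 0, so (s + 2) is a factor.
Dividing out leaves s^2 + 6s + 45 = 0.
The quadratic formula then gives s = -3 ± 6j.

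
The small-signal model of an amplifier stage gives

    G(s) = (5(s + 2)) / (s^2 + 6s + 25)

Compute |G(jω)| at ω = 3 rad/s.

Substitute s = j3: numerator = 10 + j15, denominator = 16 + j18.
|G(j3)| = |10 + j15| / |16 + j18| = 18.028 / 24.083 ≈ 0.7486.

|G(j3)| ≈ 0.7486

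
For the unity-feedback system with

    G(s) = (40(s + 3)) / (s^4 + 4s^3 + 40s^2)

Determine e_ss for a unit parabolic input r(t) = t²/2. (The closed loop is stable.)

e_ss = 0.3333

G(s) has 2 poles at the origin.
This is a Type 2 system. Ka = lim_{s→0} s^2·G(s) = 120/40 = 3.
e_ss = 1/Ka = 1/(3) = 1/3 ≈ 0.3333.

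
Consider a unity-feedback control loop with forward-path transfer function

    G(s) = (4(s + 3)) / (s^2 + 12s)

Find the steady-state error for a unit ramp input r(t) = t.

e_ss = 1

G(s) has one pole at the origin.
This is a Type 1 system. Kv = lim_{s→0} s·G(s) = 12/12 = 1.
e_ss = 1/Kv = 1/(1) = 1.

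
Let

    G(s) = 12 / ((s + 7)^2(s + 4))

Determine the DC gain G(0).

G(0) = 3/49 ≈ 0.06122

At s = 0 each factor (s + a) contributes a and each (s^2 + bs + c) contributes c.
G(0) = 12·1 / ((7) · (7) · (4)) = 12/196 = 3/49.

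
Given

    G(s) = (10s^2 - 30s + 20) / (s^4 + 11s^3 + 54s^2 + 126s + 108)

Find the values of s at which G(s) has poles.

s = -3 + 3j, -3 - 3j, -2, -3

The poles are the roots of the denominator s^4 + 11s^3 + 54s^2 + 126s + 108 = 0.
Trying s = -2: the polynomial evaluates to 0, so (s + 2) is a factor.
Dividing out leaves s^3 + 9s^2 + 36s + 54 = 0.
This factors further as (s^2 + 6s + 18)(s + 3) = 0.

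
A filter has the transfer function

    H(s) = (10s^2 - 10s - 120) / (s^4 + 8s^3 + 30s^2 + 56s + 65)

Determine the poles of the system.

s = -1 ± 2j, -3 ± 2j

The poles are the roots of the denominator s^4 + 8s^3 + 30s^2 + 56s + 65 = 0.
No real roots exist; factor into two real quadratics: (s^2 + 2s + 5)(s^2 + 6s + 13) = 0.
Each quadratic gives a conjugate pair via the quadratic formula.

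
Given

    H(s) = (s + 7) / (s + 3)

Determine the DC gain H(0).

H(0) = 7/3 ≈ 2.333

Set s = 0: H(0) = (7) / (3) = 7/3.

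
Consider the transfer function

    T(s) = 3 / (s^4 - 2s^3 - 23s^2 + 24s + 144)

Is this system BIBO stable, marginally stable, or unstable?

unstable

The denominator s^4 - 2s^3 - 23s^2 + 24s + 144 factors as (s - 4)^2(s + 3)^2, giving poles at s = 4, -3, -3, 4.
Since the pole(s) at s = 4, 4 lie in the right half-plane, the system is unstable.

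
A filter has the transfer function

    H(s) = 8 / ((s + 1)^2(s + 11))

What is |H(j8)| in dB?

|H(j8)|_dB ≈ -40.9 dB

Substitute s = j8: numerator = 8, denominator = -821 - j328.
|H(j8)| = |8| / |-821 - j328| = 8 / 884.10 ≈ 0.009049.
In decibels: 20·log₁₀(0.009049) ≈ -40.9 dB.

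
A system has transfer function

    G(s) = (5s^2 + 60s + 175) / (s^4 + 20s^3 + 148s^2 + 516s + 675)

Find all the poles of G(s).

s = -4 ± 3j, -3, -9

The poles are the roots of the denominator s^4 + 20s^3 + 148s^2 + 516s + 675 = 0.
Trying s = -3: the polynomial evaluates to 0, so (s + 3) is a factor.
Dividing out leaves s^3 + 17s^2 + 97s + 225 = 0.
This factors further as (s^2 + 8s + 25)(s + 9) = 0.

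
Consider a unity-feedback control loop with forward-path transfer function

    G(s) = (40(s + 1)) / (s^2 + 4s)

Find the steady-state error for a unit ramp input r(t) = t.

e_ss = 0.1000

G(s) has one pole at the origin.
This is a Type 1 system. Kv = lim_{s→0} s·G(s) = 40/4 = 10.
e_ss = 1/Kv = 1/(10) = 1/10 ≈ 0.1000.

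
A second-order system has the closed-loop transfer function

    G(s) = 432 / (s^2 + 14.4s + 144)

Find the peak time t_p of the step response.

Comparing s^2 + 14.4s + 144 to s^2 + 2ζωₙs + ωₙ²: ωₙ = 12 rad/s and ζ = 14.4/(2·12) = 0.6.
ζωₙ = 14.4/2 = 7.2, so ω_d = ωₙ√(1−ζ²) = √(ωₙ² − (ζωₙ)²) = √(144 − 7.2²) = √92.16 = 9.600 rad/s.
t_p = π/ω_d = π/9.600 ≈ 0.3272 s.

t_p ≈ 0.3272 s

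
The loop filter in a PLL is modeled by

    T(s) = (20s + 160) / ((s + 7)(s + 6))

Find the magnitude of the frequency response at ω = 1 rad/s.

|T(j1)| ≈ 3.749

Substitute s = j1: numerator = 160 + j20, denominator = 41 + j13.
|T(j1)| = |160 + j20| / |41 + j13| = 161.25 / 43.012 ≈ 3.749.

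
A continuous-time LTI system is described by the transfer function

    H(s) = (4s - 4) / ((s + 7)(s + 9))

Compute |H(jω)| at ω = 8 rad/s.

Substitute s = j8: numerator = -4 + j32, denominator = -1 + j128.
|H(j8)| = |-4 + j32| / |-1 + j128| = 32.249 / 128.00 ≈ 0.2519.

|H(j8)| ≈ 0.2519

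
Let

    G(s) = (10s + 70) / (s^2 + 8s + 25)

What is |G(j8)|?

|G(j8)| ≈ 1.418

Substitute s = j8: numerator = 70 + j80, denominator = -39 + j64.
|G(j8)| = |70 + j80| / |-39 + j64| = 106.30 / 74.947 ≈ 1.418.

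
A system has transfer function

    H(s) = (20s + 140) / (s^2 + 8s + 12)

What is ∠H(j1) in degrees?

At s = j1: numerator = 140 + j20, denominator = 11 + j8.
∠H = ∠num − ∠den = 8.1301° − (36.027°) = -27.90°.

∠H(j1) ≈ -27.90°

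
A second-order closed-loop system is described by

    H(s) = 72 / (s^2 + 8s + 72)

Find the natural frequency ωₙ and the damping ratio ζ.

Compare the denominator to the standard form s^2 + 2ζωₙs + ωₙ².
ωₙ² = 72, so ωₙ = √72 ≈ 8.485 rad/s.
2ζωₙ = 8, so ζ = 8/(2·√72) ≈ 0.4714.
With ζ = 0.4714 the response is underdamped.

ωₙ ≈ 8.485 rad/s, ζ ≈ 0.4714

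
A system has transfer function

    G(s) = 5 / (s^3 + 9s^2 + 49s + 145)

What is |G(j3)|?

Substitute s = j3: numerator = 5, denominator = 64 + j120.
|G(j3)| = |5| / |64 + j120| = 5 / 136 ≈ 0.03676.

|G(j3)| ≈ 0.03676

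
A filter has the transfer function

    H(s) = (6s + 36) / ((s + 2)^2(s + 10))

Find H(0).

H(0) = 9/10 ≈ 0.9000

Set s = 0: H(0) = (36) / (40) = 9/10.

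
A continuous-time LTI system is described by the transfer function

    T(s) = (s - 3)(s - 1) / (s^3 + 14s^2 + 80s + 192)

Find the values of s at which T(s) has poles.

s = -4 + 4j, -4 - 4j, -6

The poles are the roots of the denominator s^3 + 14s^2 + 80s + 192 = 0.
Trying s = -6: the polynomial evaluates to 0, so (s + 6) is a factor.
Dividing out leaves s^2 + 8s + 32 = 0.
The quadratic formula then gives s = -4 ± 4j.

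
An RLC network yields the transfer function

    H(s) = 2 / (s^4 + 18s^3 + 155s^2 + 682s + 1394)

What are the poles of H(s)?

s = -4 + 5j, -4 - 5j, -5 + 3j, -5 - 3j

The poles are the roots of the denominator s^4 + 18s^3 + 155s^2 + 682s + 1394 = 0.
No real roots exist; factor into two real quadratics: (s^2 + 8s + 41)(s^2 + 10s + 34) = 0.
Each quadratic gives a conjugate pair via the quadratic formula.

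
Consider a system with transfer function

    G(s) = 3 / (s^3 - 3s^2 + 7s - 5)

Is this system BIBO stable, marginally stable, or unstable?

unstable

The denominator s^3 - 3s^2 + 7s - 5 factors as (s^2 - 2s + 5)(s - 1), giving poles at s = 1 + 2j, 1 - 2j, 1.
Since the pole(s) at s = 1 + 2j, 1 - 2j, 1 lie in the right half-plane, the system is unstable.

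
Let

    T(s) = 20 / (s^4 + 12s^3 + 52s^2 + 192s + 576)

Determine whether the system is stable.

marginally stable

The denominator s^4 + 12s^3 + 52s^2 + 192s + 576 factors as (s^2 + 16)(s + 6)^2, giving poles at s = ±4j, -6, -6.
Since the simple pole(s) at s = 4j, -4j lie on the jω-axis with none in the right half-plane, the system is marginally stable.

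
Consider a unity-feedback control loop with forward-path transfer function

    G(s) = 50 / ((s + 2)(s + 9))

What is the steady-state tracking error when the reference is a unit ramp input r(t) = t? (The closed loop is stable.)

e_ss = ∞

G(s) has no poles at the origin.
This is a Type 0 system; Kv = lim_{s→0} s·G(s) = 0, so the steady-state error for a ramp input is infinite.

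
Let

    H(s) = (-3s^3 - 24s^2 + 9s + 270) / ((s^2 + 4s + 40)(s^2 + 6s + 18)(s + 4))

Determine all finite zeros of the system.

Set the numerator to zero: -3s^3 - 24s^2 + 9s + 270 = 0, i.e. -3·(s^3 + 8s^2 - 3s - 90) = 0.
Factoring: (s + 5)(s - 3)(s + 6) = 0.

s = -5, 3, -6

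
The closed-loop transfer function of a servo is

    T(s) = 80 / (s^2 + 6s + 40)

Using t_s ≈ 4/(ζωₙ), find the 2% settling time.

Comparing s^2 + 6s + 40 to s^2 + 2ζωₙs + ωₙ²: ωₙ = √40 ≈ 6.325 rad/s and ζ = 6/(2·√40) ≈ 0.4743.
ζωₙ = 6/2 = 3, so t_s ≈ 4/(ζωₙ) = 4/3 ≈ 1.333 s.

t_s ≈ 1.333 s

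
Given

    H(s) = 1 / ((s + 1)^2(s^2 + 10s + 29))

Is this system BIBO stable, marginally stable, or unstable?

The poles can be read from the denominator factors: s = -1, -1, -5 ± 2j.
Since all poles lie strictly in the left half-plane, the system is stable.

stable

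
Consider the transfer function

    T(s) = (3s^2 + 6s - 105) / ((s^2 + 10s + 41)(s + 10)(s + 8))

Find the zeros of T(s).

Set the numerator to zero: 3s^2 + 6s - 105 = 0, i.e. 3·(s^2 + 2s - 35) = 0.
Factoring: (s - 5)(s + 7) = 0.

s = 5, -7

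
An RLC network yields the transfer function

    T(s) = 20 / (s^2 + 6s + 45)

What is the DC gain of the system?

T(0) = 4/9 ≈ 0.4444

Set s = 0: T(0) = (20) / (45) = 4/9.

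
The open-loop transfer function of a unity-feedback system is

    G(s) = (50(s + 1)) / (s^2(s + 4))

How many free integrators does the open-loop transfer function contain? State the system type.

The denominator has 2 factors of s at the origin (free integrators), so this is a Type 2 system.

Type 2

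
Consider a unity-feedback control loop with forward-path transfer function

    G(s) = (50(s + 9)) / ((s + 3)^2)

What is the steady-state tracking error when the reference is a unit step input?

e_ss = 0.01961

G(s) has no poles at the origin.
This is a Type 0 system. Kp = lim_{s→0} G(s) = 450/9 = 50.
e_ss = 1/(1 + Kp) = 1/(1 + 50) = 1/51 ≈ 0.01961.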